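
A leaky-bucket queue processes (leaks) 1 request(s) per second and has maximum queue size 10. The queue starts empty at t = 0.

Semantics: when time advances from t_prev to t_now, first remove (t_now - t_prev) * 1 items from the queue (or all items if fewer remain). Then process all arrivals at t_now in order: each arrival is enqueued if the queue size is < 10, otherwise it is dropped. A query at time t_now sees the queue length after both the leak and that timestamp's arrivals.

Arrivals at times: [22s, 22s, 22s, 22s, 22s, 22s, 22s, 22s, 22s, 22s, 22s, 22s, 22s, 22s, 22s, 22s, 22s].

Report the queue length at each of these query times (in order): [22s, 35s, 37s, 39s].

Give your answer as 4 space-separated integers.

Answer: 10 0 0 0

Derivation:
Queue lengths at query times:
  query t=22s: backlog = 10
  query t=35s: backlog = 0
  query t=37s: backlog = 0
  query t=39s: backlog = 0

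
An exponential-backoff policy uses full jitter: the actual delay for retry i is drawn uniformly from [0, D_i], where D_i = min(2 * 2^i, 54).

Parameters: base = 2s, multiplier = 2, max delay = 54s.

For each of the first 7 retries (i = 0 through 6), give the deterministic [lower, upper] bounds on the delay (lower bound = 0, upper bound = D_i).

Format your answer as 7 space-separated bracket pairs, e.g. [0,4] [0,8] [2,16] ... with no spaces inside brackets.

Computing bounds per retry:
  i=0: D_i=min(2*2^0,54)=2, bounds=[0,2]
  i=1: D_i=min(2*2^1,54)=4, bounds=[0,4]
  i=2: D_i=min(2*2^2,54)=8, bounds=[0,8]
  i=3: D_i=min(2*2^3,54)=16, bounds=[0,16]
  i=4: D_i=min(2*2^4,54)=32, bounds=[0,32]
  i=5: D_i=min(2*2^5,54)=54, bounds=[0,54]
  i=6: D_i=min(2*2^6,54)=54, bounds=[0,54]

Answer: [0,2] [0,4] [0,8] [0,16] [0,32] [0,54] [0,54]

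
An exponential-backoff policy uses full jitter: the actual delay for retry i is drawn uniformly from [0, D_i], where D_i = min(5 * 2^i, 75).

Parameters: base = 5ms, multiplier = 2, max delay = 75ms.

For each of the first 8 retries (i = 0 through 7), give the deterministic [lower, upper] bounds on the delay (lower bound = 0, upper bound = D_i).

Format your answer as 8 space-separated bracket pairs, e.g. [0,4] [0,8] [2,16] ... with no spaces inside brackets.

Computing bounds per retry:
  i=0: D_i=min(5*2^0,75)=5, bounds=[0,5]
  i=1: D_i=min(5*2^1,75)=10, bounds=[0,10]
  i=2: D_i=min(5*2^2,75)=20, bounds=[0,20]
  i=3: D_i=min(5*2^3,75)=40, bounds=[0,40]
  i=4: D_i=min(5*2^4,75)=75, bounds=[0,75]
  i=5: D_i=min(5*2^5,75)=75, bounds=[0,75]
  i=6: D_i=min(5*2^6,75)=75, bounds=[0,75]
  i=7: D_i=min(5*2^7,75)=75, bounds=[0,75]

Answer: [0,5] [0,10] [0,20] [0,40] [0,75] [0,75] [0,75] [0,75]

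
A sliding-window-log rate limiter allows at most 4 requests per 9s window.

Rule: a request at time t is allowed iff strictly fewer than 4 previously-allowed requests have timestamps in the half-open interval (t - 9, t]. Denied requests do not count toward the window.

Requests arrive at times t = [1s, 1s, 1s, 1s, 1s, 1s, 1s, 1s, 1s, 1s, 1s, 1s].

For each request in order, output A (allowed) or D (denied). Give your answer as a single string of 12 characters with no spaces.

Tracking allowed requests in the window:
  req#1 t=1s: ALLOW
  req#2 t=1s: ALLOW
  req#3 t=1s: ALLOW
  req#4 t=1s: ALLOW
  req#5 t=1s: DENY
  req#6 t=1s: DENY
  req#7 t=1s: DENY
  req#8 t=1s: DENY
  req#9 t=1s: DENY
  req#10 t=1s: DENY
  req#11 t=1s: DENY
  req#12 t=1s: DENY

Answer: AAAADDDDDDDD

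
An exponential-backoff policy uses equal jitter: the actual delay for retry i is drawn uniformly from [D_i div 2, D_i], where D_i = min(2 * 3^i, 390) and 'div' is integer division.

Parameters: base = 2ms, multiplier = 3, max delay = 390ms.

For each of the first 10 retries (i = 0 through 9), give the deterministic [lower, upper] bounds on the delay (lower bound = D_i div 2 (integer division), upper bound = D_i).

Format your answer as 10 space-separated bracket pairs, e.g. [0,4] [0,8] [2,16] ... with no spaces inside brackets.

Answer: [1,2] [3,6] [9,18] [27,54] [81,162] [195,390] [195,390] [195,390] [195,390] [195,390]

Derivation:
Computing bounds per retry:
  i=0: D_i=min(2*3^0,390)=2, bounds=[1,2]
  i=1: D_i=min(2*3^1,390)=6, bounds=[3,6]
  i=2: D_i=min(2*3^2,390)=18, bounds=[9,18]
  i=3: D_i=min(2*3^3,390)=54, bounds=[27,54]
  i=4: D_i=min(2*3^4,390)=162, bounds=[81,162]
  i=5: D_i=min(2*3^5,390)=390, bounds=[195,390]
  i=6: D_i=min(2*3^6,390)=390, bounds=[195,390]
  i=7: D_i=min(2*3^7,390)=390, bounds=[195,390]
  i=8: D_i=min(2*3^8,390)=390, bounds=[195,390]
  i=9: D_i=min(2*3^9,390)=390, bounds=[195,390]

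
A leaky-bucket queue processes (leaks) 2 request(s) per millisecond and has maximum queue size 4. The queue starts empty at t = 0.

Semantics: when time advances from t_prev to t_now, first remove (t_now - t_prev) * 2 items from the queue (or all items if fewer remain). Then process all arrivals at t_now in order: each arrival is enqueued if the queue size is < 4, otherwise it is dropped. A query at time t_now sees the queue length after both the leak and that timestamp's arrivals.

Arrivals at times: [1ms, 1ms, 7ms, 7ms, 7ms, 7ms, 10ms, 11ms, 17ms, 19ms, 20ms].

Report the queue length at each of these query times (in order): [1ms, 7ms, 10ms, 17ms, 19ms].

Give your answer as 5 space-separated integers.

Answer: 2 4 1 1 1

Derivation:
Queue lengths at query times:
  query t=1ms: backlog = 2
  query t=7ms: backlog = 4
  query t=10ms: backlog = 1
  query t=17ms: backlog = 1
  query t=19ms: backlog = 1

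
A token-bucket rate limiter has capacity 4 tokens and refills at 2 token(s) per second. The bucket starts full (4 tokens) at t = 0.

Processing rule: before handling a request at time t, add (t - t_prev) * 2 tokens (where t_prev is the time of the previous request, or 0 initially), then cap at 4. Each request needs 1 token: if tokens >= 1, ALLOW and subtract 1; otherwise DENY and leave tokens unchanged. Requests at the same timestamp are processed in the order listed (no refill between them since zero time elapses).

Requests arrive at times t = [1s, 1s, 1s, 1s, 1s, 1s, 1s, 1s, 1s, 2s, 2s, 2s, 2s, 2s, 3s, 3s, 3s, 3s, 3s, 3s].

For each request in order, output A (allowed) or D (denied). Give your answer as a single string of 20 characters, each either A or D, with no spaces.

Answer: AAAADDDDDAADDDAADDDD

Derivation:
Simulating step by step:
  req#1 t=1s: ALLOW
  req#2 t=1s: ALLOW
  req#3 t=1s: ALLOW
  req#4 t=1s: ALLOW
  req#5 t=1s: DENY
  req#6 t=1s: DENY
  req#7 t=1s: DENY
  req#8 t=1s: DENY
  req#9 t=1s: DENY
  req#10 t=2s: ALLOW
  req#11 t=2s: ALLOW
  req#12 t=2s: DENY
  req#13 t=2s: DENY
  req#14 t=2s: DENY
  req#15 t=3s: ALLOW
  req#16 t=3s: ALLOW
  req#17 t=3s: DENY
  req#18 t=3s: DENY
  req#19 t=3s: DENY
  req#20 t=3s: DENY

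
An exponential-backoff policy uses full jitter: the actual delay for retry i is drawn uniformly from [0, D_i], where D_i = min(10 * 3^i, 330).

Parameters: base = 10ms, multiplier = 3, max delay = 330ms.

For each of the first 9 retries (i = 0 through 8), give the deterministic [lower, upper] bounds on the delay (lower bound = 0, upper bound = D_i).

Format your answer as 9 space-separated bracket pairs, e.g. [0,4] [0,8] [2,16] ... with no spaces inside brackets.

Answer: [0,10] [0,30] [0,90] [0,270] [0,330] [0,330] [0,330] [0,330] [0,330]

Derivation:
Computing bounds per retry:
  i=0: D_i=min(10*3^0,330)=10, bounds=[0,10]
  i=1: D_i=min(10*3^1,330)=30, bounds=[0,30]
  i=2: D_i=min(10*3^2,330)=90, bounds=[0,90]
  i=3: D_i=min(10*3^3,330)=270, bounds=[0,270]
  i=4: D_i=min(10*3^4,330)=330, bounds=[0,330]
  i=5: D_i=min(10*3^5,330)=330, bounds=[0,330]
  i=6: D_i=min(10*3^6,330)=330, bounds=[0,330]
  i=7: D_i=min(10*3^7,330)=330, bounds=[0,330]
  i=8: D_i=min(10*3^8,330)=330, bounds=[0,330]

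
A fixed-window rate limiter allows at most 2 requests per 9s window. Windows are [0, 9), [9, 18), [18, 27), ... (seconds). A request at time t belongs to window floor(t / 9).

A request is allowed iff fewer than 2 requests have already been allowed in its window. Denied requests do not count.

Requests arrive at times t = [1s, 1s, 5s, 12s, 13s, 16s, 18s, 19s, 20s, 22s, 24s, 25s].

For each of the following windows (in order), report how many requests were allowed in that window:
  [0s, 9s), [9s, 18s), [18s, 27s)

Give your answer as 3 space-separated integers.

Processing requests:
  req#1 t=1s (window 0): ALLOW
  req#2 t=1s (window 0): ALLOW
  req#3 t=5s (window 0): DENY
  req#4 t=12s (window 1): ALLOW
  req#5 t=13s (window 1): ALLOW
  req#6 t=16s (window 1): DENY
  req#7 t=18s (window 2): ALLOW
  req#8 t=19s (window 2): ALLOW
  req#9 t=20s (window 2): DENY
  req#10 t=22s (window 2): DENY
  req#11 t=24s (window 2): DENY
  req#12 t=25s (window 2): DENY

Allowed counts by window: 2 2 2

Answer: 2 2 2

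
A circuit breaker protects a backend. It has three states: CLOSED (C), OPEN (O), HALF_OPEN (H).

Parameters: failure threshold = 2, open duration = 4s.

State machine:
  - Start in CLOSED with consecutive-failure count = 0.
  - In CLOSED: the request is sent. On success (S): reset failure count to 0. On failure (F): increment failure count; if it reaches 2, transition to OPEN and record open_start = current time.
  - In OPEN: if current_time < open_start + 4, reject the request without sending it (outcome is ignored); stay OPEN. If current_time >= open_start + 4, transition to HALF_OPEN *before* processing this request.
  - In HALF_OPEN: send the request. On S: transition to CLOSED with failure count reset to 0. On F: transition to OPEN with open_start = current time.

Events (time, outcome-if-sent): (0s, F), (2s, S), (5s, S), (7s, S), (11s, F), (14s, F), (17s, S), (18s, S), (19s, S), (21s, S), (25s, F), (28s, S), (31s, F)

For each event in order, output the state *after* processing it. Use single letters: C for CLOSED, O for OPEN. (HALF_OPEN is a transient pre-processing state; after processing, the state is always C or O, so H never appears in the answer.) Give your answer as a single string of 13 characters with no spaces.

Answer: CCCCCOOCCCCCC

Derivation:
State after each event:
  event#1 t=0s outcome=F: state=CLOSED
  event#2 t=2s outcome=S: state=CLOSED
  event#3 t=5s outcome=S: state=CLOSED
  event#4 t=7s outcome=S: state=CLOSED
  event#5 t=11s outcome=F: state=CLOSED
  event#6 t=14s outcome=F: state=OPEN
  event#7 t=17s outcome=S: state=OPEN
  event#8 t=18s outcome=S: state=CLOSED
  event#9 t=19s outcome=S: state=CLOSED
  event#10 t=21s outcome=S: state=CLOSED
  event#11 t=25s outcome=F: state=CLOSED
  event#12 t=28s outcome=S: state=CLOSED
  event#13 t=31s outcome=F: state=CLOSED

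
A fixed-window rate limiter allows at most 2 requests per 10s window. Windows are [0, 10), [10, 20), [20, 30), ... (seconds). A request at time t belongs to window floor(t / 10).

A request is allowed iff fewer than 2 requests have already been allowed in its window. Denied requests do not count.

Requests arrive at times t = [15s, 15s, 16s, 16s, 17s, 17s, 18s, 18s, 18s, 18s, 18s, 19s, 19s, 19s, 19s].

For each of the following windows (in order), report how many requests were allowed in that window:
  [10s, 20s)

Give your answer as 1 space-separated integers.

Processing requests:
  req#1 t=15s (window 1): ALLOW
  req#2 t=15s (window 1): ALLOW
  req#3 t=16s (window 1): DENY
  req#4 t=16s (window 1): DENY
  req#5 t=17s (window 1): DENY
  req#6 t=17s (window 1): DENY
  req#7 t=18s (window 1): DENY
  req#8 t=18s (window 1): DENY
  req#9 t=18s (window 1): DENY
  req#10 t=18s (window 1): DENY
  req#11 t=18s (window 1): DENY
  req#12 t=19s (window 1): DENY
  req#13 t=19s (window 1): DENY
  req#14 t=19s (window 1): DENY
  req#15 t=19s (window 1): DENY

Allowed counts by window: 2

Answer: 2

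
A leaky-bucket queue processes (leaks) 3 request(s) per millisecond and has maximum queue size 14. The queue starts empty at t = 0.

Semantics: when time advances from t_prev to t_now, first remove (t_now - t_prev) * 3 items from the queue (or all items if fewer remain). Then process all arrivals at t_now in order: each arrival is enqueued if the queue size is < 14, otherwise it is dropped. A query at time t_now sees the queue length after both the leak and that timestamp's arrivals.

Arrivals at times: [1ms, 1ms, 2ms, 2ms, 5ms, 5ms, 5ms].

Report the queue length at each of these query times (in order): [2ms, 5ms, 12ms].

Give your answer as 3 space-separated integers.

Answer: 2 3 0

Derivation:
Queue lengths at query times:
  query t=2ms: backlog = 2
  query t=5ms: backlog = 3
  query t=12ms: backlog = 0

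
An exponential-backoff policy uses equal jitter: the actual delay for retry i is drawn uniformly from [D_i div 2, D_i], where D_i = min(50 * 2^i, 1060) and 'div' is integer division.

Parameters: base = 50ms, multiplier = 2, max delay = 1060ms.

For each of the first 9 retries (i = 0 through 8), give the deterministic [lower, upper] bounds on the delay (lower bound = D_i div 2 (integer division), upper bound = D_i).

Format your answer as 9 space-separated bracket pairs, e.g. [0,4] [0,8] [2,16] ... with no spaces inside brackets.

Computing bounds per retry:
  i=0: D_i=min(50*2^0,1060)=50, bounds=[25,50]
  i=1: D_i=min(50*2^1,1060)=100, bounds=[50,100]
  i=2: D_i=min(50*2^2,1060)=200, bounds=[100,200]
  i=3: D_i=min(50*2^3,1060)=400, bounds=[200,400]
  i=4: D_i=min(50*2^4,1060)=800, bounds=[400,800]
  i=5: D_i=min(50*2^5,1060)=1060, bounds=[530,1060]
  i=6: D_i=min(50*2^6,1060)=1060, bounds=[530,1060]
  i=7: D_i=min(50*2^7,1060)=1060, bounds=[530,1060]
  i=8: D_i=min(50*2^8,1060)=1060, bounds=[530,1060]

Answer: [25,50] [50,100] [100,200] [200,400] [400,800] [530,1060] [530,1060] [530,1060] [530,1060]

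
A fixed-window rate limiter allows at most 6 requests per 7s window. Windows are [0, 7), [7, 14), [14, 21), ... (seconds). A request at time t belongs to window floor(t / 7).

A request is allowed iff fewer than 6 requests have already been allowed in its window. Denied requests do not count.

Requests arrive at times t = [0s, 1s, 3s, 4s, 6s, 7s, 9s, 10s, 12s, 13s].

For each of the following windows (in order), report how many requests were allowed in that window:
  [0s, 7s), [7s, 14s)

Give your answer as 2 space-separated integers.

Processing requests:
  req#1 t=0s (window 0): ALLOW
  req#2 t=1s (window 0): ALLOW
  req#3 t=3s (window 0): ALLOW
  req#4 t=4s (window 0): ALLOW
  req#5 t=6s (window 0): ALLOW
  req#6 t=7s (window 1): ALLOW
  req#7 t=9s (window 1): ALLOW
  req#8 t=10s (window 1): ALLOW
  req#9 t=12s (window 1): ALLOW
  req#10 t=13s (window 1): ALLOW

Allowed counts by window: 5 5

Answer: 5 5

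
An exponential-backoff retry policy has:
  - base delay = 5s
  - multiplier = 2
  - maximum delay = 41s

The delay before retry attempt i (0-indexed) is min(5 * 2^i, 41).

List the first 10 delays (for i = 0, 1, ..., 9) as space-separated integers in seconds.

Computing each delay:
  i=0: min(5*2^0, 41) = 5
  i=1: min(5*2^1, 41) = 10
  i=2: min(5*2^2, 41) = 20
  i=3: min(5*2^3, 41) = 40
  i=4: min(5*2^4, 41) = 41
  i=5: min(5*2^5, 41) = 41
  i=6: min(5*2^6, 41) = 41
  i=7: min(5*2^7, 41) = 41
  i=8: min(5*2^8, 41) = 41
  i=9: min(5*2^9, 41) = 41

Answer: 5 10 20 40 41 41 41 41 41 41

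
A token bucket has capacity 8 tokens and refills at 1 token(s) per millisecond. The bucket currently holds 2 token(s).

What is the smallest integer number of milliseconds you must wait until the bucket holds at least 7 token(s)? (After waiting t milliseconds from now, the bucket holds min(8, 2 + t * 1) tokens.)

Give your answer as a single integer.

Answer: 5

Derivation:
Need 2 + t * 1 >= 7, so t >= 5/1.
Smallest integer t = ceil(5/1) = 5.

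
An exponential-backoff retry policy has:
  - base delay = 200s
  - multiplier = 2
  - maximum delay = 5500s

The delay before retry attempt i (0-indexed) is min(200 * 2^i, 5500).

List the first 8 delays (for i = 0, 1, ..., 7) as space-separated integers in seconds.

Computing each delay:
  i=0: min(200*2^0, 5500) = 200
  i=1: min(200*2^1, 5500) = 400
  i=2: min(200*2^2, 5500) = 800
  i=3: min(200*2^3, 5500) = 1600
  i=4: min(200*2^4, 5500) = 3200
  i=5: min(200*2^5, 5500) = 5500
  i=6: min(200*2^6, 5500) = 5500
  i=7: min(200*2^7, 5500) = 5500

Answer: 200 400 800 1600 3200 5500 5500 5500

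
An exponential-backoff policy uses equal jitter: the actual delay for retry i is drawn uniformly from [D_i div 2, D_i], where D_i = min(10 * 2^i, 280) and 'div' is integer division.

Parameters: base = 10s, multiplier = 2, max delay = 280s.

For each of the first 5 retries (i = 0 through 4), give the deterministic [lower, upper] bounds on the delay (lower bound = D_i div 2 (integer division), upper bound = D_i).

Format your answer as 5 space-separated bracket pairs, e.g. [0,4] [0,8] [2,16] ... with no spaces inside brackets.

Computing bounds per retry:
  i=0: D_i=min(10*2^0,280)=10, bounds=[5,10]
  i=1: D_i=min(10*2^1,280)=20, bounds=[10,20]
  i=2: D_i=min(10*2^2,280)=40, bounds=[20,40]
  i=3: D_i=min(10*2^3,280)=80, bounds=[40,80]
  i=4: D_i=min(10*2^4,280)=160, bounds=[80,160]

Answer: [5,10] [10,20] [20,40] [40,80] [80,160]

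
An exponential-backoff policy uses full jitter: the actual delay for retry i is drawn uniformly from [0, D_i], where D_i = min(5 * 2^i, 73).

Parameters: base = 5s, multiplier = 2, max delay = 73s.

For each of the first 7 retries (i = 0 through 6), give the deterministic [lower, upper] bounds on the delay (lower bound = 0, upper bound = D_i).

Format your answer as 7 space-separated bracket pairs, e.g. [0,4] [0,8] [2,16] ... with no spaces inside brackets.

Answer: [0,5] [0,10] [0,20] [0,40] [0,73] [0,73] [0,73]

Derivation:
Computing bounds per retry:
  i=0: D_i=min(5*2^0,73)=5, bounds=[0,5]
  i=1: D_i=min(5*2^1,73)=10, bounds=[0,10]
  i=2: D_i=min(5*2^2,73)=20, bounds=[0,20]
  i=3: D_i=min(5*2^3,73)=40, bounds=[0,40]
  i=4: D_i=min(5*2^4,73)=73, bounds=[0,73]
  i=5: D_i=min(5*2^5,73)=73, bounds=[0,73]
  i=6: D_i=min(5*2^6,73)=73, bounds=[0,73]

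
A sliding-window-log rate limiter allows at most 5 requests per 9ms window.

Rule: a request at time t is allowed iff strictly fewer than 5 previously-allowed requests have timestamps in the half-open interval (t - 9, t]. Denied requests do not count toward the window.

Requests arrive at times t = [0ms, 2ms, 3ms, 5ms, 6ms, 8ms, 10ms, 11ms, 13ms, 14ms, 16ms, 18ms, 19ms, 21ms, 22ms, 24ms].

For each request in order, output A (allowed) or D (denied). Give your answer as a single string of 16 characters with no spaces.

Tracking allowed requests in the window:
  req#1 t=0ms: ALLOW
  req#2 t=2ms: ALLOW
  req#3 t=3ms: ALLOW
  req#4 t=5ms: ALLOW
  req#5 t=6ms: ALLOW
  req#6 t=8ms: DENY
  req#7 t=10ms: ALLOW
  req#8 t=11ms: ALLOW
  req#9 t=13ms: ALLOW
  req#10 t=14ms: ALLOW
  req#11 t=16ms: ALLOW
  req#12 t=18ms: DENY
  req#13 t=19ms: ALLOW
  req#14 t=21ms: ALLOW
  req#15 t=22ms: ALLOW
  req#16 t=24ms: ALLOW

Answer: AAAAADAAAAADAAAA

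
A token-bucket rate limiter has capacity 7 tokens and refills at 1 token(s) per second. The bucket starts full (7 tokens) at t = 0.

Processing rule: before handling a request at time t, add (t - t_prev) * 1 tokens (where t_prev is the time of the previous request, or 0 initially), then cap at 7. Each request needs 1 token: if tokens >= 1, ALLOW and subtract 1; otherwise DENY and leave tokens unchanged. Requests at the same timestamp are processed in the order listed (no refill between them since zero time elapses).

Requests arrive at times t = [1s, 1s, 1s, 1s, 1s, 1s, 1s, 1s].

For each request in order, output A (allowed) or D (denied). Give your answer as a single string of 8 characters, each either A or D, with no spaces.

Answer: AAAAAAAD

Derivation:
Simulating step by step:
  req#1 t=1s: ALLOW
  req#2 t=1s: ALLOW
  req#3 t=1s: ALLOW
  req#4 t=1s: ALLOW
  req#5 t=1s: ALLOW
  req#6 t=1s: ALLOW
  req#7 t=1s: ALLOW
  req#8 t=1s: DENY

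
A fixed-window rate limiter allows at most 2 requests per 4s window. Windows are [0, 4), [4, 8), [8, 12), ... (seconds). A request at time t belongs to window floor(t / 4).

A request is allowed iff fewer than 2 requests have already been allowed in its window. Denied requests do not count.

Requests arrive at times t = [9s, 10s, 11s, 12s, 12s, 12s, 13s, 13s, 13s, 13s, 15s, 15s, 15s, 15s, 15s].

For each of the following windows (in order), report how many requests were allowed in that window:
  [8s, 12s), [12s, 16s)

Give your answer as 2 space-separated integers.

Processing requests:
  req#1 t=9s (window 2): ALLOW
  req#2 t=10s (window 2): ALLOW
  req#3 t=11s (window 2): DENY
  req#4 t=12s (window 3): ALLOW
  req#5 t=12s (window 3): ALLOW
  req#6 t=12s (window 3): DENY
  req#7 t=13s (window 3): DENY
  req#8 t=13s (window 3): DENY
  req#9 t=13s (window 3): DENY
  req#10 t=13s (window 3): DENY
  req#11 t=15s (window 3): DENY
  req#12 t=15s (window 3): DENY
  req#13 t=15s (window 3): DENY
  req#14 t=15s (window 3): DENY
  req#15 t=15s (window 3): DENY

Allowed counts by window: 2 2

Answer: 2 2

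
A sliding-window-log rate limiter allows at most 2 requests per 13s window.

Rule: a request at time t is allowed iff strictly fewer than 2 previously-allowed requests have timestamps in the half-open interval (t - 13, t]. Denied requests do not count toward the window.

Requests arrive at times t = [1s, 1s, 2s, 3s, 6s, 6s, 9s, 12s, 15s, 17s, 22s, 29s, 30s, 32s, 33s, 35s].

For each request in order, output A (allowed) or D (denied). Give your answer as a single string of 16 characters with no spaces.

Answer: AADDDDDDAADAADDD

Derivation:
Tracking allowed requests in the window:
  req#1 t=1s: ALLOW
  req#2 t=1s: ALLOW
  req#3 t=2s: DENY
  req#4 t=3s: DENY
  req#5 t=6s: DENY
  req#6 t=6s: DENY
  req#7 t=9s: DENY
  req#8 t=12s: DENY
  req#9 t=15s: ALLOW
  req#10 t=17s: ALLOW
  req#11 t=22s: DENY
  req#12 t=29s: ALLOW
  req#13 t=30s: ALLOW
  req#14 t=32s: DENY
  req#15 t=33s: DENY
  req#16 t=35s: DENY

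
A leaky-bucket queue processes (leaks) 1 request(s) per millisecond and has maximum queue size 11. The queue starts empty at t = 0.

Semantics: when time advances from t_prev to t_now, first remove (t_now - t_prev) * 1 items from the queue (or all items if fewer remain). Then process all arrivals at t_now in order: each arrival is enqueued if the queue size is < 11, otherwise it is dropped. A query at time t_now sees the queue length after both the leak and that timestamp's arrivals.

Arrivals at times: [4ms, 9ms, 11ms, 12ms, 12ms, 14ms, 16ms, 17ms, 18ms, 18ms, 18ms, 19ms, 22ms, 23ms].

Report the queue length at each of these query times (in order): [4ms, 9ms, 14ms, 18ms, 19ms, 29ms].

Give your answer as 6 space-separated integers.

Queue lengths at query times:
  query t=4ms: backlog = 1
  query t=9ms: backlog = 1
  query t=14ms: backlog = 1
  query t=18ms: backlog = 3
  query t=19ms: backlog = 3
  query t=29ms: backlog = 0

Answer: 1 1 1 3 3 0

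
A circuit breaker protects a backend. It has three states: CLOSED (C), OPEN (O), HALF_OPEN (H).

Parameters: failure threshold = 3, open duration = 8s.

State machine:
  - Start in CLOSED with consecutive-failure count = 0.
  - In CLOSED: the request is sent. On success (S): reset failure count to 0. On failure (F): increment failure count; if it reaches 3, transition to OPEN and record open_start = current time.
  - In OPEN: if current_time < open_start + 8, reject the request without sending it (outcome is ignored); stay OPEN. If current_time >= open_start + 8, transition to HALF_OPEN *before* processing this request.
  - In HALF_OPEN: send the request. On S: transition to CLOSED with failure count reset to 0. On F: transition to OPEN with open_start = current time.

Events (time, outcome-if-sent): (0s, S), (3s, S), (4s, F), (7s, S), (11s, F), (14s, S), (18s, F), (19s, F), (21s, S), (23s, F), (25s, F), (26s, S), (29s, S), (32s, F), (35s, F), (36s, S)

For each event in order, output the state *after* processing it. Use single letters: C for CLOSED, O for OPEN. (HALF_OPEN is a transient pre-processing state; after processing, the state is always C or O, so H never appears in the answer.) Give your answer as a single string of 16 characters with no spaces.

Answer: CCCCCCCCCCCCCCCC

Derivation:
State after each event:
  event#1 t=0s outcome=S: state=CLOSED
  event#2 t=3s outcome=S: state=CLOSED
  event#3 t=4s outcome=F: state=CLOSED
  event#4 t=7s outcome=S: state=CLOSED
  event#5 t=11s outcome=F: state=CLOSED
  event#6 t=14s outcome=S: state=CLOSED
  event#7 t=18s outcome=F: state=CLOSED
  event#8 t=19s outcome=F: state=CLOSED
  event#9 t=21s outcome=S: state=CLOSED
  event#10 t=23s outcome=F: state=CLOSED
  event#11 t=25s outcome=F: state=CLOSED
  event#12 t=26s outcome=S: state=CLOSED
  event#13 t=29s outcome=S: state=CLOSED
  event#14 t=32s outcome=F: state=CLOSED
  event#15 t=35s outcome=F: state=CLOSED
  event#16 t=36s outcome=S: state=CLOSED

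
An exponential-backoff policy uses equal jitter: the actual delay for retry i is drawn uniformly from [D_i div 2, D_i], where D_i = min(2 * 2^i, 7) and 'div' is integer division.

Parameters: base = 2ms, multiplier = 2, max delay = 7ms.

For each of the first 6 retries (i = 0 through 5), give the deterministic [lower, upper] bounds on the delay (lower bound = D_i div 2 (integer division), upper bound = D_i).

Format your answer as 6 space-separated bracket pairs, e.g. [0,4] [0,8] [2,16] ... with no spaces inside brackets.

Computing bounds per retry:
  i=0: D_i=min(2*2^0,7)=2, bounds=[1,2]
  i=1: D_i=min(2*2^1,7)=4, bounds=[2,4]
  i=2: D_i=min(2*2^2,7)=7, bounds=[3,7]
  i=3: D_i=min(2*2^3,7)=7, bounds=[3,7]
  i=4: D_i=min(2*2^4,7)=7, bounds=[3,7]
  i=5: D_i=min(2*2^5,7)=7, bounds=[3,7]

Answer: [1,2] [2,4] [3,7] [3,7] [3,7] [3,7]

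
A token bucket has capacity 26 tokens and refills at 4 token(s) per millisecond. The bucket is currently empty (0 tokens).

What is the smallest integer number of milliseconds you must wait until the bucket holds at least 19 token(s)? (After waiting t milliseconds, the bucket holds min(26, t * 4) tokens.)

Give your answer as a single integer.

Answer: 5

Derivation:
Need t * 4 >= 19, so t >= 19/4.
Smallest integer t = ceil(19/4) = 5.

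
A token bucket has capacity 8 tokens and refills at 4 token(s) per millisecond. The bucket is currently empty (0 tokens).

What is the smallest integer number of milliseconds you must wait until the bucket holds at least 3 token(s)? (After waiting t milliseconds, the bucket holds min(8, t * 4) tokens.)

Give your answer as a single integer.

Need t * 4 >= 3, so t >= 3/4.
Smallest integer t = ceil(3/4) = 1.

Answer: 1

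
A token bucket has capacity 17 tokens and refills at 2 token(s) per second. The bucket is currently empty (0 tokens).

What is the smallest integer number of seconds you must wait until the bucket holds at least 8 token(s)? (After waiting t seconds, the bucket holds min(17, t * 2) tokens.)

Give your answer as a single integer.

Answer: 4

Derivation:
Need t * 2 >= 8, so t >= 8/2.
Smallest integer t = ceil(8/2) = 4.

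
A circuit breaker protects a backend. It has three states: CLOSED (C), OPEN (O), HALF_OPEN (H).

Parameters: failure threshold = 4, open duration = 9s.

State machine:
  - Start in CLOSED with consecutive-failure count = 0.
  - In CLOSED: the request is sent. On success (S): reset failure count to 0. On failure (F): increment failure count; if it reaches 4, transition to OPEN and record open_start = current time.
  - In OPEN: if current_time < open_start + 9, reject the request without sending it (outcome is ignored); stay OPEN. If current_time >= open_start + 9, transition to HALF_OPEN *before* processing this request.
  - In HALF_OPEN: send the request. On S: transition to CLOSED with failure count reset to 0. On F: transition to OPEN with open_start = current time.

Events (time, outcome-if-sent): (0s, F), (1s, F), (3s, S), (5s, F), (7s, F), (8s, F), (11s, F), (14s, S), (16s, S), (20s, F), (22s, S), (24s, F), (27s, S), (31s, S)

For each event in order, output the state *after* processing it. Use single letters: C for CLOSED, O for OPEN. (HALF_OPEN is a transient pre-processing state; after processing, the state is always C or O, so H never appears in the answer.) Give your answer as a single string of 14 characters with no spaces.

Answer: CCCCCCOOOOOOOC

Derivation:
State after each event:
  event#1 t=0s outcome=F: state=CLOSED
  event#2 t=1s outcome=F: state=CLOSED
  event#3 t=3s outcome=S: state=CLOSED
  event#4 t=5s outcome=F: state=CLOSED
  event#5 t=7s outcome=F: state=CLOSED
  event#6 t=8s outcome=F: state=CLOSED
  event#7 t=11s outcome=F: state=OPEN
  event#8 t=14s outcome=S: state=OPEN
  event#9 t=16s outcome=S: state=OPEN
  event#10 t=20s outcome=F: state=OPEN
  event#11 t=22s outcome=S: state=OPEN
  event#12 t=24s outcome=F: state=OPEN
  event#13 t=27s outcome=S: state=OPEN
  event#14 t=31s outcome=S: state=CLOSED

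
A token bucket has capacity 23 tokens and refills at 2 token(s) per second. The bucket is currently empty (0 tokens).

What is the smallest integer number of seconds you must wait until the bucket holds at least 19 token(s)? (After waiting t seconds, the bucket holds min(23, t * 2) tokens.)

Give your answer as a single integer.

Answer: 10

Derivation:
Need t * 2 >= 19, so t >= 19/2.
Smallest integer t = ceil(19/2) = 10.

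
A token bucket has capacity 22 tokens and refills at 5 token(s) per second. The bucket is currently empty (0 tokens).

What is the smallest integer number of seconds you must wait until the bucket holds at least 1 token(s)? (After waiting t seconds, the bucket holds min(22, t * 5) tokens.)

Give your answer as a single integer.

Answer: 1

Derivation:
Need t * 5 >= 1, so t >= 1/5.
Smallest integer t = ceil(1/5) = 1.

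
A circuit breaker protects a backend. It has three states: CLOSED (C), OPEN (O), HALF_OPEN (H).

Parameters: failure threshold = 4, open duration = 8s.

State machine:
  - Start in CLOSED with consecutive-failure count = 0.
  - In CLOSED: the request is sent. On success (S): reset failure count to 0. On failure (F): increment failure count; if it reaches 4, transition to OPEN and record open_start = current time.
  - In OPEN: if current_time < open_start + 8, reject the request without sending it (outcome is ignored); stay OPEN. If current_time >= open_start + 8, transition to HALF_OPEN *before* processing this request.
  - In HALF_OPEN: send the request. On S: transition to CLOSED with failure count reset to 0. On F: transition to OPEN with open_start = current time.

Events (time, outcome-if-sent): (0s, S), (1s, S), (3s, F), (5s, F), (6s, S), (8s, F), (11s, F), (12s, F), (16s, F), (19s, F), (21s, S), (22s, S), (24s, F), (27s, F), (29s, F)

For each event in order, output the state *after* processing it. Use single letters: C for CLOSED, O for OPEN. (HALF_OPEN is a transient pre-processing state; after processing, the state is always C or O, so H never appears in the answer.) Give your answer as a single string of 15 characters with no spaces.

State after each event:
  event#1 t=0s outcome=S: state=CLOSED
  event#2 t=1s outcome=S: state=CLOSED
  event#3 t=3s outcome=F: state=CLOSED
  event#4 t=5s outcome=F: state=CLOSED
  event#5 t=6s outcome=S: state=CLOSED
  event#6 t=8s outcome=F: state=CLOSED
  event#7 t=11s outcome=F: state=CLOSED
  event#8 t=12s outcome=F: state=CLOSED
  event#9 t=16s outcome=F: state=OPEN
  event#10 t=19s outcome=F: state=OPEN
  event#11 t=21s outcome=S: state=OPEN
  event#12 t=22s outcome=S: state=OPEN
  event#13 t=24s outcome=F: state=OPEN
  event#14 t=27s outcome=F: state=OPEN
  event#15 t=29s outcome=F: state=OPEN

Answer: CCCCCCCCOOOOOOO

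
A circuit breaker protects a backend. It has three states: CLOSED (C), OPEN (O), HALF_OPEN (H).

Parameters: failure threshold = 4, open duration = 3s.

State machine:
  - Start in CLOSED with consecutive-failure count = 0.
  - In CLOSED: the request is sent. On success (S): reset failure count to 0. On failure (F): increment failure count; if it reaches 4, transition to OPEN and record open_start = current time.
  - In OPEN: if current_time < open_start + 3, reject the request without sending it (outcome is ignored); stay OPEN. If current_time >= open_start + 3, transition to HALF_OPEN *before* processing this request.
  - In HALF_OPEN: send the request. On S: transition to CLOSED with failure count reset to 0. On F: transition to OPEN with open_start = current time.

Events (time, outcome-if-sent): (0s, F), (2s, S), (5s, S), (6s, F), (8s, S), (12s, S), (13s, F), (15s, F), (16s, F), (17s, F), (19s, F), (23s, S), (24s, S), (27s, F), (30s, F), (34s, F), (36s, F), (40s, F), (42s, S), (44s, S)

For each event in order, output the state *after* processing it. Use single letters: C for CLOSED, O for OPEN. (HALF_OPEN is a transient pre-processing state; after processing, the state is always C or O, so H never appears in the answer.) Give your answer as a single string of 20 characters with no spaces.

State after each event:
  event#1 t=0s outcome=F: state=CLOSED
  event#2 t=2s outcome=S: state=CLOSED
  event#3 t=5s outcome=S: state=CLOSED
  event#4 t=6s outcome=F: state=CLOSED
  event#5 t=8s outcome=S: state=CLOSED
  event#6 t=12s outcome=S: state=CLOSED
  event#7 t=13s outcome=F: state=CLOSED
  event#8 t=15s outcome=F: state=CLOSED
  event#9 t=16s outcome=F: state=CLOSED
  event#10 t=17s outcome=F: state=OPEN
  event#11 t=19s outcome=F: state=OPEN
  event#12 t=23s outcome=S: state=CLOSED
  event#13 t=24s outcome=S: state=CLOSED
  event#14 t=27s outcome=F: state=CLOSED
  event#15 t=30s outcome=F: state=CLOSED
  event#16 t=34s outcome=F: state=CLOSED
  event#17 t=36s outcome=F: state=OPEN
  event#18 t=40s outcome=F: state=OPEN
  event#19 t=42s outcome=S: state=OPEN
  event#20 t=44s outcome=S: state=CLOSED

Answer: CCCCCCCCCOOCCCCCOOOC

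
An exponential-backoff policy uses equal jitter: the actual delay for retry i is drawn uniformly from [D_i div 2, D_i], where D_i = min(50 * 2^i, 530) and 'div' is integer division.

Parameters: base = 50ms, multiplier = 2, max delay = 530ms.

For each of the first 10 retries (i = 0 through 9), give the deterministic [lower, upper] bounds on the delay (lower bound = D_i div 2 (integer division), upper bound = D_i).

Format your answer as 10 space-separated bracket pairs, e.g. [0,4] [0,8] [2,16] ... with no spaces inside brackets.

Answer: [25,50] [50,100] [100,200] [200,400] [265,530] [265,530] [265,530] [265,530] [265,530] [265,530]

Derivation:
Computing bounds per retry:
  i=0: D_i=min(50*2^0,530)=50, bounds=[25,50]
  i=1: D_i=min(50*2^1,530)=100, bounds=[50,100]
  i=2: D_i=min(50*2^2,530)=200, bounds=[100,200]
  i=3: D_i=min(50*2^3,530)=400, bounds=[200,400]
  i=4: D_i=min(50*2^4,530)=530, bounds=[265,530]
  i=5: D_i=min(50*2^5,530)=530, bounds=[265,530]
  i=6: D_i=min(50*2^6,530)=530, bounds=[265,530]
  i=7: D_i=min(50*2^7,530)=530, bounds=[265,530]
  i=8: D_i=min(50*2^8,530)=530, bounds=[265,530]
  i=9: D_i=min(50*2^9,530)=530, bounds=[265,530]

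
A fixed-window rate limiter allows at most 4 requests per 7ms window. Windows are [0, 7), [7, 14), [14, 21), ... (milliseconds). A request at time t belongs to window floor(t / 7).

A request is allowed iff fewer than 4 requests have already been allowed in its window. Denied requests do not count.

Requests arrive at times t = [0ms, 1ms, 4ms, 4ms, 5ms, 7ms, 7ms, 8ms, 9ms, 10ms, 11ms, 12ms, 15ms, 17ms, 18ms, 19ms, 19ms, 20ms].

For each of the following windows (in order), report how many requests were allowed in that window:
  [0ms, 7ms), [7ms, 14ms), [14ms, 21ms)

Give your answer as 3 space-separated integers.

Answer: 4 4 4

Derivation:
Processing requests:
  req#1 t=0ms (window 0): ALLOW
  req#2 t=1ms (window 0): ALLOW
  req#3 t=4ms (window 0): ALLOW
  req#4 t=4ms (window 0): ALLOW
  req#5 t=5ms (window 0): DENY
  req#6 t=7ms (window 1): ALLOW
  req#7 t=7ms (window 1): ALLOW
  req#8 t=8ms (window 1): ALLOW
  req#9 t=9ms (window 1): ALLOW
  req#10 t=10ms (window 1): DENY
  req#11 t=11ms (window 1): DENY
  req#12 t=12ms (window 1): DENY
  req#13 t=15ms (window 2): ALLOW
  req#14 t=17ms (window 2): ALLOW
  req#15 t=18ms (window 2): ALLOW
  req#16 t=19ms (window 2): ALLOW
  req#17 t=19ms (window 2): DENY
  req#18 t=20ms (window 2): DENY

Allowed counts by window: 4 4 4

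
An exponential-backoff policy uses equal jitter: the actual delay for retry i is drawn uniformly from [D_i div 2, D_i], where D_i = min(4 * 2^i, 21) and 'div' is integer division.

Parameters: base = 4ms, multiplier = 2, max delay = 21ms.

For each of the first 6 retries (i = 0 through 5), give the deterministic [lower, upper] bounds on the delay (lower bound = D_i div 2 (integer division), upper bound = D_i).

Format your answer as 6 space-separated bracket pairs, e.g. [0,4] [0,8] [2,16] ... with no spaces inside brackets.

Computing bounds per retry:
  i=0: D_i=min(4*2^0,21)=4, bounds=[2,4]
  i=1: D_i=min(4*2^1,21)=8, bounds=[4,8]
  i=2: D_i=min(4*2^2,21)=16, bounds=[8,16]
  i=3: D_i=min(4*2^3,21)=21, bounds=[10,21]
  i=4: D_i=min(4*2^4,21)=21, bounds=[10,21]
  i=5: D_i=min(4*2^5,21)=21, bounds=[10,21]

Answer: [2,4] [4,8] [8,16] [10,21] [10,21] [10,21]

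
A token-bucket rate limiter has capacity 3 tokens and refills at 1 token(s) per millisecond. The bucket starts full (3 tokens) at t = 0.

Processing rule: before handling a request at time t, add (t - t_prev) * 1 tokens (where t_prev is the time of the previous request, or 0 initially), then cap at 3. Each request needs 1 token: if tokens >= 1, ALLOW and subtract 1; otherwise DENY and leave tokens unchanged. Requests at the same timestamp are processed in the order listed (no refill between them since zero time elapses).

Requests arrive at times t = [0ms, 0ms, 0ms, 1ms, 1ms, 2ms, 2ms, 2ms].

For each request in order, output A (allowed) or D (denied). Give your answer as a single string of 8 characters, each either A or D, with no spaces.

Answer: AAAADADD

Derivation:
Simulating step by step:
  req#1 t=0ms: ALLOW
  req#2 t=0ms: ALLOW
  req#3 t=0ms: ALLOW
  req#4 t=1ms: ALLOW
  req#5 t=1ms: DENY
  req#6 t=2ms: ALLOW
  req#7 t=2ms: DENY
  req#8 t=2ms: DENY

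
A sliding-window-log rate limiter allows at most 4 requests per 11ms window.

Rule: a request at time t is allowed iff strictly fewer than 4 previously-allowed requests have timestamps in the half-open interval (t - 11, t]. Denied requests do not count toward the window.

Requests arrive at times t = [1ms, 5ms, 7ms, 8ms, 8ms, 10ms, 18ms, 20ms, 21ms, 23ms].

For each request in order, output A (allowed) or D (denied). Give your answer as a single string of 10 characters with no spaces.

Answer: AAAADDAAAA

Derivation:
Tracking allowed requests in the window:
  req#1 t=1ms: ALLOW
  req#2 t=5ms: ALLOW
  req#3 t=7ms: ALLOW
  req#4 t=8ms: ALLOW
  req#5 t=8ms: DENY
  req#6 t=10ms: DENY
  req#7 t=18ms: ALLOW
  req#8 t=20ms: ALLOW
  req#9 t=21ms: ALLOW
  req#10 t=23ms: ALLOW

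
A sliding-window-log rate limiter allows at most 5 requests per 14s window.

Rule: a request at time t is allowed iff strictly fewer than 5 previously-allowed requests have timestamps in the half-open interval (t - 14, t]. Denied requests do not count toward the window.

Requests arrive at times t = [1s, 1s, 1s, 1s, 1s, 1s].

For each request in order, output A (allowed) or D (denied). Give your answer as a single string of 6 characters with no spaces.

Tracking allowed requests in the window:
  req#1 t=1s: ALLOW
  req#2 t=1s: ALLOW
  req#3 t=1s: ALLOW
  req#4 t=1s: ALLOW
  req#5 t=1s: ALLOW
  req#6 t=1s: DENY

Answer: AAAAAD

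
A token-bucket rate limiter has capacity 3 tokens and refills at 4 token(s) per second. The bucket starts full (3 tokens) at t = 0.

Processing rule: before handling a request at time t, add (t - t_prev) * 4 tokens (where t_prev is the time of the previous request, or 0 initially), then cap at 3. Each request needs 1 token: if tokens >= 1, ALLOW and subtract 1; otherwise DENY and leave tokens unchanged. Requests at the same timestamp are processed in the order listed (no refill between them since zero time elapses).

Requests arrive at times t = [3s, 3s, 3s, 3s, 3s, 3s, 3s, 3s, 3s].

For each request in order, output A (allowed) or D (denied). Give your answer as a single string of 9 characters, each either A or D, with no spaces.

Answer: AAADDDDDD

Derivation:
Simulating step by step:
  req#1 t=3s: ALLOW
  req#2 t=3s: ALLOW
  req#3 t=3s: ALLOW
  req#4 t=3s: DENY
  req#5 t=3s: DENY
  req#6 t=3s: DENY
  req#7 t=3s: DENY
  req#8 t=3s: DENY
  req#9 t=3s: DENY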